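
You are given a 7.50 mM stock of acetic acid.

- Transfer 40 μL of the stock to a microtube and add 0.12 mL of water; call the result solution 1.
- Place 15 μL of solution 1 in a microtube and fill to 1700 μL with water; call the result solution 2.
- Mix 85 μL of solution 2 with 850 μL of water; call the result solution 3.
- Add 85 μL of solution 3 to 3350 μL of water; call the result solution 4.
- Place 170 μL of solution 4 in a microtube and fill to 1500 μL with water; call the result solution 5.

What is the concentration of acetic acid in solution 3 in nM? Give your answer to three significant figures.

Step 1: 40 μL + 0.12 mL = 160 μL total → factor 160/40 = 4
Step 2: 15 μL brought to 1700 μL → factor 1700/15 = 113.33
Step 3: 85 μL + 850 μL = 935 μL total → factor 935/85 = 11
Dilution factor through solution 3 = 4 × 113.33 × 11 = 4986.7
[solution 3] = 7.50 mM / 4986.7 = 0.001504 mM = 1.50 × 10^3 nM

1.50 × 10^3 nM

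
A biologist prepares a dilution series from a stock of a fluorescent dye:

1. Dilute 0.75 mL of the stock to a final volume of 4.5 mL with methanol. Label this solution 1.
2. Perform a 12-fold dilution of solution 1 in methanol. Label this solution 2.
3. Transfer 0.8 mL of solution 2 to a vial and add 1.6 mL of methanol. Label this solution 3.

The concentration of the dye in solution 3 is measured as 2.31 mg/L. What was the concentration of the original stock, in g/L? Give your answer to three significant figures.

Step 1: 0.75 mL brought to 4.5 mL → factor 4.5/0.75 = 6
Step 2: 12-fold → factor 12
Step 3: 0.8 mL + 1.6 mL = 2.4 mL total → factor 2.4/0.8 = 3
Overall dilution factor = 6 × 12 × 3 = 216
Stock = 2.31 mg/L × 216 = 499.0 mg/L = 0.499 g/L

0.499 g/L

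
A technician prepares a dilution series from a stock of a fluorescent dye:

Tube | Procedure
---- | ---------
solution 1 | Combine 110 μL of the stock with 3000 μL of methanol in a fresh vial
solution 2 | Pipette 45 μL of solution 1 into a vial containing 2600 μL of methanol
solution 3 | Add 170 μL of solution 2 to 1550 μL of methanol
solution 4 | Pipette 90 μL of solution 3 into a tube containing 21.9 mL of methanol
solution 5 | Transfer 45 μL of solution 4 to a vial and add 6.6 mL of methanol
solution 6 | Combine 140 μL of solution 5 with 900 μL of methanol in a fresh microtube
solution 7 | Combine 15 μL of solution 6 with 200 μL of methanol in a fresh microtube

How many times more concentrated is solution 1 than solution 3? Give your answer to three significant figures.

595

Step 1: 110 μL + 3000 μL = 3110 μL total → factor 3110/110 = 28.273
Step 2: 45 μL + 2600 μL = 2645 μL total → factor 2645/45 = 58.778
Step 3: 170 μL + 1550 μL = 1720 μL total → factor 1720/170 = 10.118
Dilution factor to solution 1 = 28.273; to solution 3 = 16814
[solution 1]/[solution 3] = (factor to solution 3)/(factor to solution 1) = 16814/28.273 = 595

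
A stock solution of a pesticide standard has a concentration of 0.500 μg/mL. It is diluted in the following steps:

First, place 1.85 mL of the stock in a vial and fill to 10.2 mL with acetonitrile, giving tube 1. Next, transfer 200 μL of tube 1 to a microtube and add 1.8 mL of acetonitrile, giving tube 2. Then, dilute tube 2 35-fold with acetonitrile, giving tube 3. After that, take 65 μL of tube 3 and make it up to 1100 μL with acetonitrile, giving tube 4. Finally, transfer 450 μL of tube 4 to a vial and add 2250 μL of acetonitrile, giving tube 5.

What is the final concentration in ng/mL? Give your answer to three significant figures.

Step 1: 1.85 mL brought to 10.2 mL → factor 10.2/1.85 = 5.5135
Step 2: 200 μL + 1.8 mL = 2000 μL total → factor 2000/200 = 10
Step 3: 35-fold → factor 35
Step 4: 65 μL brought to 1100 μL → factor 1100/65 = 16.923
Step 5: 450 μL + 2250 μL = 2700 μL total → factor 2700/450 = 6
Overall dilution factor = 5.5135 × 10 × 35 × 16.923 × 6 = 1.9594 × 10^5
Final = 0.500 μg/mL / 1.9594 × 10^5 = 2.552 × 10^-6 μg/mL = 0.00255 ng/mL

0.00255 ng/mL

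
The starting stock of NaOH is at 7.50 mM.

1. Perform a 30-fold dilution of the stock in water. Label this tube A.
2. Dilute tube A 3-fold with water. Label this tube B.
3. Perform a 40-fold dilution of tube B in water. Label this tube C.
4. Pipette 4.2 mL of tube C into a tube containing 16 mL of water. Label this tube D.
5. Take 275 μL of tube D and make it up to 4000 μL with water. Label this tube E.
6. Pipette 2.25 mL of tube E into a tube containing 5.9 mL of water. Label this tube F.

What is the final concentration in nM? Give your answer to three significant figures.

8.22 nM

Step 1: 30-fold → factor 30
Step 2: 3-fold → factor 3
Step 3: 40-fold → factor 40
Step 4: 4.2 mL + 16 mL = 20.2 mL total → factor 20.2/4.2 = 4.8095
Step 5: 275 μL brought to 4000 μL → factor 4000/275 = 14.545
Step 6: 2.25 mL + 5.9 mL = 8.15 mL total → factor 8.15/2.25 = 3.6222
Overall dilution factor = 30 × 3 × 40 × 4.8095 × 14.545 × 3.6222 = 9.1224 × 10^5
Final = 7.50 mM / 9.1224 × 10^5 = 8.222 × 10^-6 mM = 8.22 nM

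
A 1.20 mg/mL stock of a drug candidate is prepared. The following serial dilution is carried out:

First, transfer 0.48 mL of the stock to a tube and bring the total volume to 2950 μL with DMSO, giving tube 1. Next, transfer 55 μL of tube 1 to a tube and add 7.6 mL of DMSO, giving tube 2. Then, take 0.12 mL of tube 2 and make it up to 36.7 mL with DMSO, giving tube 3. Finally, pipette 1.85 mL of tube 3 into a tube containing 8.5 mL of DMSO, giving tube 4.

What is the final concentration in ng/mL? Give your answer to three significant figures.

Step 1: 0.48 mL brought to 2950 μL → factor 2.95/0.48 = 6.1458
Step 2: 55 μL + 7.6 mL = 7655 μL total → factor 7655/55 = 139.18
Step 3: 0.12 mL brought to 36.7 mL → factor 36.7/0.12 = 305.83
Step 4: 1.85 mL + 8.5 mL = 10.35 mL total → factor 10.35/1.85 = 5.5946
Overall dilution factor = 6.1458 × 139.18 × 305.83 × 5.5946 = 1.4636 × 10^6
Final = 1.20 mg/mL / 1.4636 × 10^6 = 8.199 × 10^-7 mg/mL = 0.820 ng/mL

0.820 ng/mL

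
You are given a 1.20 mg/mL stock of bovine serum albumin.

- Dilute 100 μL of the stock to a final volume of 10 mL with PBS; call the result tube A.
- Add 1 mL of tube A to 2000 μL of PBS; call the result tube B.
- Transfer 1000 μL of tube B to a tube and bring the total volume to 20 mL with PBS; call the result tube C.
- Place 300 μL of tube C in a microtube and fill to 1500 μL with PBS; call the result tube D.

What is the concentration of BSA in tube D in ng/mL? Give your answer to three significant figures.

Step 1: 100 μL brought to 10 mL → factor 10000/100 = 100
Step 2: 1 mL + 2000 μL = 3 mL total → factor 3/1 = 3
Step 3: 1000 μL brought to 20 mL → factor 20000/1000 = 20
Step 4: 300 μL brought to 1500 μL → factor 1500/300 = 5
Overall dilution factor = 100 × 3 × 20 × 5 = 30000
Final = 1.20 mg/mL / 30000 = 4.000 × 10^-5 mg/mL = 40.0 ng/mL

40.0 ng/mL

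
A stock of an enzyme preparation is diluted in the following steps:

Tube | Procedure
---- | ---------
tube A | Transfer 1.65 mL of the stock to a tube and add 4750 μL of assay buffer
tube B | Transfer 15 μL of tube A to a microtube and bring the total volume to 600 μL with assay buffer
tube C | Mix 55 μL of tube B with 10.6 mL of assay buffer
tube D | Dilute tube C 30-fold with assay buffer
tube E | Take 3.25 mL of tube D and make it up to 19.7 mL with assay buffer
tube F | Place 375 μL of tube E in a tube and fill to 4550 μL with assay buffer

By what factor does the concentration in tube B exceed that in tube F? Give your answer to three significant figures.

4.27 × 10^5

Step 1: 1.65 mL + 4750 μL = 6.4 mL total → factor 6.4/1.65 = 3.8788
Step 2: 15 μL brought to 600 μL → factor 600/15 = 40
Step 3: 55 μL + 10.6 mL = 10655 μL total → factor 10655/55 = 193.73
Step 4: 30-fold → factor 30
Step 5: 3.25 mL brought to 19.7 mL → factor 19.7/3.25 = 6.0615
Step 6: 375 μL brought to 4550 μL → factor 4550/375 = 12.133
Dilution factor to tube B = 155.15; to tube F = 6.6318 × 10^7
[tube B]/[tube F] = (factor to tube F)/(factor to tube B) = 6.6318 × 10^7/155.15 = 4.27 × 10^5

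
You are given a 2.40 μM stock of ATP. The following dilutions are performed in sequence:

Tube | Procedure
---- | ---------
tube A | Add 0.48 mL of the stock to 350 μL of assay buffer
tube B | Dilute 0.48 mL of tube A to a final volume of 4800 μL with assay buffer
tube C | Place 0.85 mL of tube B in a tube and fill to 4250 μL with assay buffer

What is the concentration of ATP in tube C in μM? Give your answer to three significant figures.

Step 1: 0.48 mL + 350 μL = 0.83 mL total → factor 0.83/0.48 = 1.7292
Step 2: 0.48 mL brought to 4800 μL → factor 4.8/0.48 = 10
Step 3: 0.85 mL brought to 4250 μL → factor 4.25/0.85 = 5
Overall dilution factor = 1.7292 × 10 × 5 = 86.458
Final = 2.40 μM / 86.458 = 0.0278 μM

0.0278 μM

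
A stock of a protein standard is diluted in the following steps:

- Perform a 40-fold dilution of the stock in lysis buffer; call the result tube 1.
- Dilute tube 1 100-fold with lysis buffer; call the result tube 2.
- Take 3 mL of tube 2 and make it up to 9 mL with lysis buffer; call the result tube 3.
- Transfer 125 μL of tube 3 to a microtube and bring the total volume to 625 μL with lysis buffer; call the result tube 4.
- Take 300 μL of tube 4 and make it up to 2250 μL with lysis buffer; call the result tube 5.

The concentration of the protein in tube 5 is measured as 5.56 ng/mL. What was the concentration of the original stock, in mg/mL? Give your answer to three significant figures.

Step 1: 40-fold → factor 40
Step 2: 100-fold → factor 100
Step 3: 3 mL brought to 9 mL → factor 9/3 = 3
Step 4: 125 μL brought to 625 μL → factor 625/125 = 5
Step 5: 300 μL brought to 2250 μL → factor 2250/300 = 7.5
Overall dilution factor = 40 × 100 × 3 × 5 × 7.5 = 4.5 × 10^5
Stock = 5.56 ng/mL × 4.5 × 10^5 = 2.502 × 10^6 ng/mL = 2.50 mg/mL

2.50 mg/mL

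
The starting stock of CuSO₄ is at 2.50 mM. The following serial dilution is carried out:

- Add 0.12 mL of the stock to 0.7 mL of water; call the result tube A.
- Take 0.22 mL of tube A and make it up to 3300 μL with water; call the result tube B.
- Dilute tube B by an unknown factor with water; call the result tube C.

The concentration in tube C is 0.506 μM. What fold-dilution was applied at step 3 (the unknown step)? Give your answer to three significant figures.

48.2-fold

Step 1: 0.12 mL + 0.7 mL = 0.82 mL total → factor 0.82/0.12 = 6.8333
Step 2: 0.22 mL brought to 3300 μL → factor 3.3/0.22 = 15
Step 3: unknown factor x
Product of known-step factors = 102.5
Overall factor = 2.50 mM / (0.506 μM) = 4940.7
x = 4940.7 / 102.5 = 48.2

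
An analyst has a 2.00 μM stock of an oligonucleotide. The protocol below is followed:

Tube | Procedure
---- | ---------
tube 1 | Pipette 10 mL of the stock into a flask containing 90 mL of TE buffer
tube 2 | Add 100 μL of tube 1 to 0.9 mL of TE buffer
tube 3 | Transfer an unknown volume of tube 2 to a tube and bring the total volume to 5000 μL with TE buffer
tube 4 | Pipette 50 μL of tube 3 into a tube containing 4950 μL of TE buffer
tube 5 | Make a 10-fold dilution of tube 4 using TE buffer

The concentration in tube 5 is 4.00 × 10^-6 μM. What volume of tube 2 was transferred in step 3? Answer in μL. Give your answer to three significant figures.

1.00 × 10^3 μL

Step 1: 10 mL + 90 mL = 100 mL total → factor 100/10 = 10
Step 2: 100 μL + 0.9 mL = 1000 μL total → factor 1000/100 = 10
Step 3: v brought to 5000 μL → factor = 5000 μL/v
Step 4: 50 μL + 4950 μL = 5000 μL total → factor 5000/50 = 100
Step 5: 10-fold → factor 10
Product of known-step factors = 1 × 10^5
Overall factor = 2.00 μM / (4.00 × 10^-6 μM) = 5 × 10^5
Step-3 factor = 5 × 10^5 / 1 × 10^5 = 5
v = 5000 μL / 5 = 1.00 × 10^3 μL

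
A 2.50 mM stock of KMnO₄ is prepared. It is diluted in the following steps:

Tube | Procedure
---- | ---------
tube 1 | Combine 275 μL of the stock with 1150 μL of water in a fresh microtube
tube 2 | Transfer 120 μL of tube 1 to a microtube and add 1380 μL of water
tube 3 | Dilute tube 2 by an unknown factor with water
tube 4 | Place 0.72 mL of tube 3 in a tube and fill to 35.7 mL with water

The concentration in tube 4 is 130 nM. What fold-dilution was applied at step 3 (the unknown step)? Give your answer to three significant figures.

5.99-fold

Step 1: 275 μL + 1150 μL = 1425 μL total → factor 1425/275 = 5.1818
Step 2: 120 μL + 1380 μL = 1500 μL total → factor 1500/120 = 12.5
Step 3: unknown factor x
Step 4: 0.72 mL brought to 35.7 mL → factor 35.7/0.72 = 49.583
Product of known-step factors = 3211.6
Overall factor = 2.50 mM / (130 nM) = 19231
x = 19231 / 3211.6 = 5.99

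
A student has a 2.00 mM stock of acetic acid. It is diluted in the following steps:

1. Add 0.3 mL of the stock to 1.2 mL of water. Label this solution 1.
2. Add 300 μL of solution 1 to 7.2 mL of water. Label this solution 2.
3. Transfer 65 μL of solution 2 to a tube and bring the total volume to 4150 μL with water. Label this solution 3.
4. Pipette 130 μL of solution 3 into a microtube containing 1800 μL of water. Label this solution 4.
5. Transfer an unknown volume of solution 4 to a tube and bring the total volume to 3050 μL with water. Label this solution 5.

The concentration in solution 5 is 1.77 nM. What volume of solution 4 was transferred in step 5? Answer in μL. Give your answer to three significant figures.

Step 1: 0.3 mL + 1.2 mL = 1.5 mL total → factor 1.5/0.3 = 5
Step 2: 300 μL + 7.2 mL = 7500 μL total → factor 7500/300 = 25
Step 3: 65 μL brought to 4150 μL → factor 4150/65 = 63.846
Step 4: 130 μL + 1800 μL = 1930 μL total → factor 1930/130 = 14.846
Step 5: v brought to 3050 μL → factor = 3050 μL/v
Product of known-step factors = 1.1848 × 10^5
Overall factor = 2.00 mM / (1.77 nM) = 1.1299 × 10^6
Step-5 factor = 1.1299 × 10^6 / 1.1848 × 10^5 = 9.5367
v = 3050 μL / 9.5367 = 320 μL

320 μL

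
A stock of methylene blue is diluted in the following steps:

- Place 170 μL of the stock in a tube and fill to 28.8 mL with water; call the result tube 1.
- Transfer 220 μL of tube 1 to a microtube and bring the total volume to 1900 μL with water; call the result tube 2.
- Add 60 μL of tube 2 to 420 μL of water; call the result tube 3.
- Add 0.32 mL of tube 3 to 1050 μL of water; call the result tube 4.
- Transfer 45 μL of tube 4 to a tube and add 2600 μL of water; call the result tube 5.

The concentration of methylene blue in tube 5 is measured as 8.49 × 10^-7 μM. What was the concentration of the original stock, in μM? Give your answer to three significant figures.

Step 1: 170 μL brought to 28.8 mL → factor 28800/170 = 169.41
Step 2: 220 μL brought to 1900 μL → factor 1900/220 = 8.6364
Step 3: 60 μL + 420 μL = 480 μL total → factor 480/60 = 8
Step 4: 0.32 mL + 1050 μL = 1.37 mL total → factor 1.37/0.32 = 4.2812
Step 5: 45 μL + 2600 μL = 2645 μL total → factor 2645/45 = 58.778
Overall dilution factor = 169.41 × 8.6364 × 8 × 4.2812 × 58.778 = 2.9454 × 10^6
Stock = 8.49 × 10^-7 μM × 2.9454 × 10^6 = 2.50 μM

2.50 μM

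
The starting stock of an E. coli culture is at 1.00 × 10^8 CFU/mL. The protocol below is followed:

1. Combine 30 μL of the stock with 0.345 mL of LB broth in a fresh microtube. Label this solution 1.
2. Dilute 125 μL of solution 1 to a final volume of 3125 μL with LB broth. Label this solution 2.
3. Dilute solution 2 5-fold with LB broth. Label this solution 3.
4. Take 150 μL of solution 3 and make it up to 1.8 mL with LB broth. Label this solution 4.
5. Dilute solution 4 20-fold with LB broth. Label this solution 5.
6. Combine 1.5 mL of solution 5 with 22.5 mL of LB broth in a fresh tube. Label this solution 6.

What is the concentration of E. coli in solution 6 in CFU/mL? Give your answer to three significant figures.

16.7 CFU/mL

Step 1: 30 μL + 0.345 mL = 375 μL total → factor 375/30 = 12.5
Step 2: 125 μL brought to 3125 μL → factor 3125/125 = 25
Step 3: 5-fold → factor 5
Step 4: 150 μL brought to 1.8 mL → factor 1800/150 = 12
Step 5: 20-fold → factor 20
Step 6: 1.5 mL + 22.5 mL = 24 mL total → factor 24/1.5 = 16
Overall dilution factor = 12.5 × 25 × 5 × 12 × 20 × 16 = 6 × 10^6
Final = 1.00 × 10^8 CFU/mL / 6 × 10^6 = 16.7 CFU/mL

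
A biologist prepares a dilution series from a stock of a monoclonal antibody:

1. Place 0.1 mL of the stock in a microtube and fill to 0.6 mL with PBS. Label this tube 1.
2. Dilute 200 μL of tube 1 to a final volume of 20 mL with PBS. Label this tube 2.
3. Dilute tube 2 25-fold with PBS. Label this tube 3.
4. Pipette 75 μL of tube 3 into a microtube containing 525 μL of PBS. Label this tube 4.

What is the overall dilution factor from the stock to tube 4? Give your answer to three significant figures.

Step 1: 0.1 mL brought to 0.6 mL → factor 0.6/0.1 = 6
Step 2: 200 μL brought to 20 mL → factor 20000/200 = 100
Step 3: 25-fold → factor 25
Step 4: 75 μL + 525 μL = 600 μL total → factor 600/75 = 8
Overall dilution factor = 6 × 100 × 25 × 8 = 1.2 × 10^5

1.20 × 10^5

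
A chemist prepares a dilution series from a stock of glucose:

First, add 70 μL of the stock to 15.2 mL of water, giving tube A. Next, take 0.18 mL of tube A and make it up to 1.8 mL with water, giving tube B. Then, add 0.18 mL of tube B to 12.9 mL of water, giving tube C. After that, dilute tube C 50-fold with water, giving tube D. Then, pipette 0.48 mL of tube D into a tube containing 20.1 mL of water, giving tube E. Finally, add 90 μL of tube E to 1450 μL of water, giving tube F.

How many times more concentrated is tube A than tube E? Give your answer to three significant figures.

Step 1: 70 μL + 15.2 mL = 15270 μL total → factor 15270/70 = 218.14
Step 2: 0.18 mL brought to 1.8 mL → factor 1.8/0.18 = 10
Step 3: 0.18 mL + 12.9 mL = 13.08 mL total → factor 13.08/0.18 = 72.667
Step 4: 50-fold → factor 50
Step 5: 0.48 mL + 20.1 mL = 20.58 mL total → factor 20.58/0.48 = 42.875
Dilution factor to tube A = 218.14; to tube E = 3.3982 × 10^8
[tube A]/[tube E] = (factor to tube E)/(factor to tube A) = 3.3982 × 10^8/218.14 = 1.56 × 10^6

1.56 × 10^6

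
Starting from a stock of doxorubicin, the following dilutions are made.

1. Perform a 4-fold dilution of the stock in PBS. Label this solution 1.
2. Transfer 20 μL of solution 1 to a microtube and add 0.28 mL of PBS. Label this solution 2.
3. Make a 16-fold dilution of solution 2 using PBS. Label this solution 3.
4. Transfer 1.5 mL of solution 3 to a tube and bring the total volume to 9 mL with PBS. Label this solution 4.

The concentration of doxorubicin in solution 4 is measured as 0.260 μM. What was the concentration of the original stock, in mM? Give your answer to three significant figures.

Step 1: 4-fold → factor 4
Step 2: 20 μL + 0.28 mL = 300 μL total → factor 300/20 = 15
Step 3: 16-fold → factor 16
Step 4: 1.5 mL brought to 9 mL → factor 9/1.5 = 6
Overall dilution factor = 4 × 15 × 16 × 6 = 5760
Stock = 0.260 μM × 5760 = 1498 μM = 1.50 mM

1.50 mM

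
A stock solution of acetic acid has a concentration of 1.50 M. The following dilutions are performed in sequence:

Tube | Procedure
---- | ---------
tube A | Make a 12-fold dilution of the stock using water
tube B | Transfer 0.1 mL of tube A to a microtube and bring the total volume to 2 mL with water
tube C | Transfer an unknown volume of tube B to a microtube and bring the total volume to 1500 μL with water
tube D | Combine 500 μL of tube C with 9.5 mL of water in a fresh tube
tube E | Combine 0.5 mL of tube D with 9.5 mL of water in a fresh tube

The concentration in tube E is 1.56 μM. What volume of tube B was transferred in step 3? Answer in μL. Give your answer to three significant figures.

150 μL

Step 1: 12-fold → factor 12
Step 2: 0.1 mL brought to 2 mL → factor 2/0.1 = 20
Step 3: v brought to 1500 μL → factor = 1500 μL/v
Step 4: 500 μL + 9.5 mL = 10000 μL total → factor 10000/500 = 20
Step 5: 0.5 mL + 9.5 mL = 10 mL total → factor 10/0.5 = 20
Product of known-step factors = 96000
Overall factor = 1.50 M / (1.56 μM) = 9.6154 × 10^5
Step-3 factor = 9.6154 × 10^5 / 96000 = 10.016
v = 1500 μL / 10.016 = 150 μL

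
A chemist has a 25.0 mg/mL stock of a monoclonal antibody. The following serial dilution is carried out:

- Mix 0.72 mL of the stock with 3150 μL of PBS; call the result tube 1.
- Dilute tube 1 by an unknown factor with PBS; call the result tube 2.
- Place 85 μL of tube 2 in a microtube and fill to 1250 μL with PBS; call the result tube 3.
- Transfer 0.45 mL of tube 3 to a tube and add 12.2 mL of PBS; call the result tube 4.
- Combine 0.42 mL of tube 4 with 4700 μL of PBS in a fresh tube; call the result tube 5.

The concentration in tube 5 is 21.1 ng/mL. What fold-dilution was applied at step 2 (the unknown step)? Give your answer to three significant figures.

43.7-fold

Step 1: 0.72 mL + 3150 μL = 3.87 mL total → factor 3.87/0.72 = 5.375
Step 2: unknown factor x
Step 3: 85 μL brought to 1250 μL → factor 1250/85 = 14.706
Step 4: 0.45 mL + 12.2 mL = 12.65 mL total → factor 12.65/0.45 = 28.111
Step 5: 0.42 mL + 4700 μL = 5.12 mL total → factor 5.12/0.42 = 12.19
Product of known-step factors = 27087
Overall factor = 25.0 mg/mL / (21.1 ng/mL) = 1.1848 × 10^6
x = 1.1848 × 10^6 / 27087 = 43.7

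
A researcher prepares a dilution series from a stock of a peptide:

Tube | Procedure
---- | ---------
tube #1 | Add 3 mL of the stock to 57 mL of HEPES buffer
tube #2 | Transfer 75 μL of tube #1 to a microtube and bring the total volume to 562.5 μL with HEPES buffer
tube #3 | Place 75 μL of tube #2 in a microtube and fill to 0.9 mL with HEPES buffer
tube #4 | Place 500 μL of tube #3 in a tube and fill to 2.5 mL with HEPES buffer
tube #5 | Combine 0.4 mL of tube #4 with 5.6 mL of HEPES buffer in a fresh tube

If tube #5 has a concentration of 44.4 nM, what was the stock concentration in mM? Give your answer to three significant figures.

Step 1: 3 mL + 57 mL = 60 mL total → factor 60/3 = 20
Step 2: 75 μL brought to 562.5 μL → factor 562.5/75 = 7.5
Step 3: 75 μL brought to 0.9 mL → factor 900/75 = 12
Step 4: 500 μL brought to 2.5 mL → factor 2500/500 = 5
Step 5: 0.4 mL + 5.6 mL = 6 mL total → factor 6/0.4 = 15
Overall dilution factor = 20 × 7.5 × 12 × 5 × 15 = 1.35 × 10^5
Stock = 44.4 nM × 1.35 × 10^5 = 5.994 × 10^6 nM = 5.99 mM

5.99 mM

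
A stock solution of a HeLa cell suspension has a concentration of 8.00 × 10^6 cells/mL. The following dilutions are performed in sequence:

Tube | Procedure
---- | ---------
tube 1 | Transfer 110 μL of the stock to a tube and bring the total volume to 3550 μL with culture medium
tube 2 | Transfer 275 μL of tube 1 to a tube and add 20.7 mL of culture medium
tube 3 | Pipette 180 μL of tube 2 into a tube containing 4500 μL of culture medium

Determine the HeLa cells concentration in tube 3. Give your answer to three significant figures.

Step 1: 110 μL brought to 3550 μL → factor 3550/110 = 32.273
Step 2: 275 μL + 20.7 mL = 20975 μL total → factor 20975/275 = 76.273
Step 3: 180 μL + 4500 μL = 4680 μL total → factor 4680/180 = 26
Overall dilution factor = 32.273 × 76.273 × 26 = 64000
Final = 8.00 × 10^6 cells/mL / 64000 = 125 cells/mL

125 cells/mL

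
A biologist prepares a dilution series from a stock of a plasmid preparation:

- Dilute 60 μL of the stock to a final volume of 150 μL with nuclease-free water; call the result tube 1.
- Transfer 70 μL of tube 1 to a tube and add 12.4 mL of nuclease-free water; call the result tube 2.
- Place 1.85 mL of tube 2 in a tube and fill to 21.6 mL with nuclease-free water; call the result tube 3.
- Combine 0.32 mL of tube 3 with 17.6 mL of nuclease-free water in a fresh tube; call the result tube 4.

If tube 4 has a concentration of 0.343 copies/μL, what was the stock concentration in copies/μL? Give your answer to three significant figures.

9.99 × 10^4 copies/μL

Step 1: 60 μL brought to 150 μL → factor 150/60 = 2.5
Step 2: 70 μL + 12.4 mL = 12470 μL total → factor 12470/70 = 178.14
Step 3: 1.85 mL brought to 21.6 mL → factor 21.6/1.85 = 11.676
Step 4: 0.32 mL + 17.6 mL = 17.92 mL total → factor 17.92/0.32 = 56
Overall dilution factor = 2.5 × 178.14 × 11.676 × 56 = 2.9119 × 10^5
Stock = 0.343 copies/μL × 2.9119 × 10^5 = 9.99 × 10^4 copies/μL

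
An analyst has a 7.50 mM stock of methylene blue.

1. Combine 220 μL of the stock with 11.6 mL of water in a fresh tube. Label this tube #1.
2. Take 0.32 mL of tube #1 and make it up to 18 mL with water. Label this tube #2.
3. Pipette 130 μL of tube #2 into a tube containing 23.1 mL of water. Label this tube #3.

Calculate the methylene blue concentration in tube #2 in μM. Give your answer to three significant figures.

Step 1: 220 μL + 11.6 mL = 11820 μL total → factor 11820/220 = 53.727
Step 2: 0.32 mL brought to 18 mL → factor 18/0.32 = 56.25
Dilution factor through tube #2 = 53.727 × 56.25 = 3022.2
[tube #2] = 7.50 mM / 3022.2 = 0.002482 mM = 2.48 μM

2.48 μM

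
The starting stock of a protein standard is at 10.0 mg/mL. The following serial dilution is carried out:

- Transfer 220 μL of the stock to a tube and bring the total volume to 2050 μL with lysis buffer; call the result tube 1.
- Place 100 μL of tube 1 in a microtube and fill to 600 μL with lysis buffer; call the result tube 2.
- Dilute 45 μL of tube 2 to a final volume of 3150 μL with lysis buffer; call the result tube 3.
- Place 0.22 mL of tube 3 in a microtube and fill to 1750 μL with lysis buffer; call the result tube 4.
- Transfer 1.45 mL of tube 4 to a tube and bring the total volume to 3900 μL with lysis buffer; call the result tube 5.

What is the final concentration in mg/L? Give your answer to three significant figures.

Step 1: 220 μL brought to 2050 μL → factor 2050/220 = 9.3182
Step 2: 100 μL brought to 600 μL → factor 600/100 = 6
Step 3: 45 μL brought to 3150 μL → factor 3150/45 = 70
Step 4: 0.22 mL brought to 1750 μL → factor 1.75/0.22 = 7.9545
Step 5: 1.45 mL brought to 3900 μL → factor 3.9/1.45 = 2.6897
Overall dilution factor = 9.3182 × 6 × 70 × 7.9545 × 2.6897 = 83732
Final = 10.0 mg/mL / 83732 = 0.0001194 mg/mL = 0.119 mg/L

0.119 mg/L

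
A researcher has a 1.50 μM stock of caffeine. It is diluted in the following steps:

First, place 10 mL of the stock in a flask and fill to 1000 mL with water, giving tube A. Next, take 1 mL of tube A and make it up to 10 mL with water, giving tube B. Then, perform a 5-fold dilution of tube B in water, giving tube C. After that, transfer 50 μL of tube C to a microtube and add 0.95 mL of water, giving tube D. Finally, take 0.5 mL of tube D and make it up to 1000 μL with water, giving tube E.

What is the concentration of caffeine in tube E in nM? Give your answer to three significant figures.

0.00750 nM

Step 1: 10 mL brought to 1000 mL → factor 1000/10 = 100
Step 2: 1 mL brought to 10 mL → factor 10/1 = 10
Step 3: 5-fold → factor 5
Step 4: 50 μL + 0.95 mL = 1000 μL total → factor 1000/50 = 20
Step 5: 0.5 mL brought to 1000 μL → factor 1/0.5 = 2
Overall dilution factor = 100 × 10 × 5 × 20 × 2 = 2 × 10^5
Final = 1.50 μM / 2 × 10^5 = 7.500 × 10^-6 μM = 0.00750 nM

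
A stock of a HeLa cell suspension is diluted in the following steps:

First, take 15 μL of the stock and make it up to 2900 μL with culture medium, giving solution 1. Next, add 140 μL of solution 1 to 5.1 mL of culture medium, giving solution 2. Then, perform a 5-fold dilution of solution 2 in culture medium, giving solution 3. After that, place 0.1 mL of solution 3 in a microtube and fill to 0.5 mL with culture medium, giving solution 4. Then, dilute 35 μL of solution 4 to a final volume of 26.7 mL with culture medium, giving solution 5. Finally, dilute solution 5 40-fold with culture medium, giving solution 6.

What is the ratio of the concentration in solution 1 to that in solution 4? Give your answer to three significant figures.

936

Step 1: 15 μL brought to 2900 μL → factor 2900/15 = 193.33
Step 2: 140 μL + 5.1 mL = 5240 μL total → factor 5240/140 = 37.429
Step 3: 5-fold → factor 5
Step 4: 0.1 mL brought to 0.5 mL → factor 0.5/0.1 = 5
Dilution factor to solution 1 = 193.33; to solution 4 = 1.809 × 10^5
[solution 1]/[solution 4] = (factor to solution 4)/(factor to solution 1) = 1.809 × 10^5/193.33 = 936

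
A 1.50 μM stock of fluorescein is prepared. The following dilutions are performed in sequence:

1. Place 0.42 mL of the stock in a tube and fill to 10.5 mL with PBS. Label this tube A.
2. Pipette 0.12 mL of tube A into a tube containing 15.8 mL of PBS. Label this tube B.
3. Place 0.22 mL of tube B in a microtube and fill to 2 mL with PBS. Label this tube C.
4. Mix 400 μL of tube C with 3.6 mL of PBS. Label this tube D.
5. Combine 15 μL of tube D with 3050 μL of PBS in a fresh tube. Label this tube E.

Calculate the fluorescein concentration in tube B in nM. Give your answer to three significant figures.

0.452 nM

Step 1: 0.42 mL brought to 10.5 mL → factor 10.5/0.42 = 25
Step 2: 0.12 mL + 15.8 mL = 15.92 mL total → factor 15.92/0.12 = 132.67
Dilution factor through tube B = 25 × 132.67 = 3316.7
[tube B] = 1.50 μM / 3316.7 = 0.0004523 μM = 0.452 nM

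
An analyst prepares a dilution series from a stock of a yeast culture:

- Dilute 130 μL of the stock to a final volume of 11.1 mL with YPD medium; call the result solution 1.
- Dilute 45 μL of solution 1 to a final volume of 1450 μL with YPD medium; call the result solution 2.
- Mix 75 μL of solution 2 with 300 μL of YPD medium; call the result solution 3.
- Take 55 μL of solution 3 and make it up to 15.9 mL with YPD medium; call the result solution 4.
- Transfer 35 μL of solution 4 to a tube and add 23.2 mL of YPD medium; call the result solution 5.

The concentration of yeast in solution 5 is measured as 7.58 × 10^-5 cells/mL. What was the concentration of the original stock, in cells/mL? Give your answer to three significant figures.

Step 1: 130 μL brought to 11.1 mL → factor 11100/130 = 85.385
Step 2: 45 μL brought to 1450 μL → factor 1450/45 = 32.222
Step 3: 75 μL + 300 μL = 375 μL total → factor 375/75 = 5
Step 4: 55 μL brought to 15.9 mL → factor 15900/55 = 289.09
Step 5: 35 μL + 23.2 mL = 23235 μL total → factor 23235/35 = 663.86
Overall dilution factor = 85.385 × 32.222 × 5 × 289.09 × 663.86 = 2.6401 × 10^9
Stock = 7.58 × 10^-5 cells/mL × 2.6401 × 10^9 = 2.00 × 10^5 cells/mL

2.00 × 10^5 cells/mL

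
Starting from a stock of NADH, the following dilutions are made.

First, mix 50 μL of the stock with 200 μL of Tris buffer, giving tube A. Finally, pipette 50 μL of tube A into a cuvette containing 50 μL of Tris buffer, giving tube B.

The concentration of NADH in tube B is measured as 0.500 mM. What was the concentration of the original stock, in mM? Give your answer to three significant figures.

5.00 mM

Step 1: 50 μL + 200 μL = 250 μL total → factor 250/50 = 5
Step 2: 50 μL + 50 μL = 100 μL total → factor 100/50 = 2
Overall dilution factor = 5 × 2 = 10
Stock = 0.500 mM × 10 = 5.00 mM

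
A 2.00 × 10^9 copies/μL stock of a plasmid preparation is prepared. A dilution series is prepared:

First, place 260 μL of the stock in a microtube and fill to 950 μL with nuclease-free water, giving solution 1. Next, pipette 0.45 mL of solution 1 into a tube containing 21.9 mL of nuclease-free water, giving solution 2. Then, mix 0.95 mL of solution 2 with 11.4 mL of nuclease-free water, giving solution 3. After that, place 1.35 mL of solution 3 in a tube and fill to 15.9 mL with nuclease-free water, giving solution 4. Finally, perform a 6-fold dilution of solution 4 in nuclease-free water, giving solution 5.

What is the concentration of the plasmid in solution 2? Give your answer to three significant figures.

Step 1: 260 μL brought to 950 μL → factor 950/260 = 3.6538
Step 2: 0.45 mL + 21.9 mL = 22.35 mL total → factor 22.35/0.45 = 49.667
Dilution factor through solution 2 = 3.6538 × 49.667 = 181.47
[solution 2] = 2.00 × 10^9 copies/μL / 181.47 = 1.10 × 10^7 copies/μL

1.10 × 10^7 copies/μL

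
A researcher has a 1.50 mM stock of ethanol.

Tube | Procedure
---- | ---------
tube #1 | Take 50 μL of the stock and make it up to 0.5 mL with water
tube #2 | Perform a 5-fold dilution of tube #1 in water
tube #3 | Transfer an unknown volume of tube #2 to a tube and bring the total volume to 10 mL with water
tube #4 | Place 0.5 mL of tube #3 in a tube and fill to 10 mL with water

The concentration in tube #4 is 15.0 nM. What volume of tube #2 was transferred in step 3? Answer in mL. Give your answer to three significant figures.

Step 1: 50 μL brought to 0.5 mL → factor 500/50 = 10
Step 2: 5-fold → factor 5
Step 3: v brought to 10 mL → factor = 10 mL/v
Step 4: 0.5 mL brought to 10 mL → factor 10/0.5 = 20
Product of known-step factors = 1000
Overall factor = 1.50 mM / (15.0 nM) = 1 × 10^5
Step-3 factor = 1 × 10^5 / 1000 = 100
v = 10 mL / 100 = 0.100 mL

0.100 mL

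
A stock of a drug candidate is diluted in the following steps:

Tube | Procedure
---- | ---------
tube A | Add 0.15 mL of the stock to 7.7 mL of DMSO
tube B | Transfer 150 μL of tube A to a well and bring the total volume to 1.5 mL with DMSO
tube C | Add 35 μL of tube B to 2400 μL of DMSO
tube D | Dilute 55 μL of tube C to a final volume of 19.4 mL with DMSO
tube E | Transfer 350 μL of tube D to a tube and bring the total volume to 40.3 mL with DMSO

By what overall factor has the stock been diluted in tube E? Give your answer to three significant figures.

Step 1: 0.15 mL + 7.7 mL = 7.85 mL total → factor 7.85/0.15 = 52.333
Step 2: 150 μL brought to 1.5 mL → factor 1500/150 = 10
Step 3: 35 μL + 2400 μL = 2435 μL total → factor 2435/35 = 69.571
Step 4: 55 μL brought to 19.4 mL → factor 19400/55 = 352.73
Step 5: 350 μL brought to 40.3 mL → factor 40300/350 = 115.14
Overall dilution factor = 52.333 × 10 × 69.571 × 352.73 × 115.14 = 1.4787 × 10^9

1.48 × 10^9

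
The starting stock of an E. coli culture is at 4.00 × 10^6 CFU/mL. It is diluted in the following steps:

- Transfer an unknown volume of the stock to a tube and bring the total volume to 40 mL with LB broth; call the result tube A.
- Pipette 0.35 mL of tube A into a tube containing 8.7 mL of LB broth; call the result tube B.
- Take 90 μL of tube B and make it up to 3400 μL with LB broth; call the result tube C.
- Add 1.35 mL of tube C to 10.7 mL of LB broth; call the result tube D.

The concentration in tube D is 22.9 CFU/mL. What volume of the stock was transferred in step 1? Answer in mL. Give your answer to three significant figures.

Step 1: v brought to 40 mL → factor = 40 mL/v
Step 2: 0.35 mL + 8.7 mL = 9.05 mL total → factor 9.05/0.35 = 25.857
Step 3: 90 μL brought to 3400 μL → factor 3400/90 = 37.778
Step 4: 1.35 mL + 10.7 mL = 12.05 mL total → factor 12.05/1.35 = 8.9259
Product of known-step factors = 8719.1
Overall factor = 4.00 × 10^6 CFU/mL / (22.9 CFU/mL) = 1.7467 × 10^5
Step-1 factor = 1.7467 × 10^5 / 8719.1 = 20.033
v = 40 mL / 20.033 = 2.00 mL

2.00 mL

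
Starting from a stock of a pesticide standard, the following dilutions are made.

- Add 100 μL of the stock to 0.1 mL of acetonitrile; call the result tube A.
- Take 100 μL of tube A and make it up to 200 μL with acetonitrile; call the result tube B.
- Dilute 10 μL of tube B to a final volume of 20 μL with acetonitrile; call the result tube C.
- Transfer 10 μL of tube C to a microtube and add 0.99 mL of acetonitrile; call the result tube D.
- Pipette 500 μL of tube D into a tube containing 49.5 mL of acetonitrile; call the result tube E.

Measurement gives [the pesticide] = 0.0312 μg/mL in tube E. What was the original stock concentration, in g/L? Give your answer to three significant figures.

Step 1: 100 μL + 0.1 mL = 200 μL total → factor 200/100 = 2
Step 2: 100 μL brought to 200 μL → factor 200/100 = 2
Step 3: 10 μL brought to 20 μL → factor 20/10 = 2
Step 4: 10 μL + 0.99 mL = 1000 μL total → factor 1000/10 = 100
Step 5: 500 μL + 49.5 mL = 50000 μL total → factor 50000/500 = 100
Overall dilution factor = 2 × 2 × 2 × 100 × 100 = 80000
Stock = 0.0312 μg/mL × 80000 = 2496 μg/mL = 2.50 g/L

2.50 g/L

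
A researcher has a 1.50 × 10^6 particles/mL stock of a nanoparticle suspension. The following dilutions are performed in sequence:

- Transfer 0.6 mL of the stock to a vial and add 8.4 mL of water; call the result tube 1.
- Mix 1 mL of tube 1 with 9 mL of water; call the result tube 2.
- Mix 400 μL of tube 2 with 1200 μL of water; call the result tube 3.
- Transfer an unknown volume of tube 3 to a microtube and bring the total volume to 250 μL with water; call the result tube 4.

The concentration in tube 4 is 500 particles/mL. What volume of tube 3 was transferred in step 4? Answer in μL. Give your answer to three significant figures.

50.0 μL

Step 1: 0.6 mL + 8.4 mL = 9 mL total → factor 9/0.6 = 15
Step 2: 1 mL + 9 mL = 10 mL total → factor 10/1 = 10
Step 3: 400 μL + 1200 μL = 1600 μL total → factor 1600/400 = 4
Step 4: v brought to 250 μL → factor = 250 μL/v
Product of known-step factors = 600
Overall factor = 1.50 × 10^6 particles/mL / (500 particles/mL) = 3000
Step-4 factor = 3000 / 600 = 5
v = 250 μL / 5 = 50.0 μL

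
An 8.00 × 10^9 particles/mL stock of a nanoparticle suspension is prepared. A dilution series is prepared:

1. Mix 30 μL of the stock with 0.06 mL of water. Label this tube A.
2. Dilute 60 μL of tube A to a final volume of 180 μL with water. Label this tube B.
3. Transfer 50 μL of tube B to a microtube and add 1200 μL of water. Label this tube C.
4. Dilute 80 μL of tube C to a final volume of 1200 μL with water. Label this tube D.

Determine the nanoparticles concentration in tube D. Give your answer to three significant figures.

Step 1: 30 μL + 0.06 mL = 90 μL total → factor 90/30 = 3
Step 2: 60 μL brought to 180 μL → factor 180/60 = 3
Step 3: 50 μL + 1200 μL = 1250 μL total → factor 1250/50 = 25
Step 4: 80 μL brought to 1200 μL → factor 1200/80 = 15
Overall dilution factor = 3 × 3 × 25 × 15 = 3375
Final = 8.00 × 10^9 particles/mL / 3375 = 2.37 × 10^6 particles/mL

2.37 × 10^6 particles/mL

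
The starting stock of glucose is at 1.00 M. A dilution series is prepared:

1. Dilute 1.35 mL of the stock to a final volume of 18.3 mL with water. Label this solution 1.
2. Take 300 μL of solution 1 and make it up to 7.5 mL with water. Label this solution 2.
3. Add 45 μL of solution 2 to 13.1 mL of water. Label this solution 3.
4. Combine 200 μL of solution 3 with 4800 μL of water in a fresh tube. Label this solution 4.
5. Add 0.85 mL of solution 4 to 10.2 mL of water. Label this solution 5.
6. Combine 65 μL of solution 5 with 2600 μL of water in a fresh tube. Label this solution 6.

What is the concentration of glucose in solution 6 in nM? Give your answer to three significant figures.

Step 1: 1.35 mL brought to 18.3 mL → factor 18.3/1.35 = 13.556
Step 2: 300 μL brought to 7.5 mL → factor 7500/300 = 25
Step 3: 45 μL + 13.1 mL = 13145 μL total → factor 13145/45 = 292.11
Step 4: 200 μL + 4800 μL = 5000 μL total → factor 5000/200 = 25
Step 5: 0.85 mL + 10.2 mL = 11.05 mL total → factor 11.05/0.85 = 13
Step 6: 65 μL + 2600 μL = 2665 μL total → factor 2665/65 = 41
Overall dilution factor = 13.556 × 25 × 292.11 × 25 × 13 × 41 = 1.3191 × 10^9
Final = 1.00 M / 1.3191 × 10^9 = 7.581 × 10^-10 M = 0.758 nM

0.758 nM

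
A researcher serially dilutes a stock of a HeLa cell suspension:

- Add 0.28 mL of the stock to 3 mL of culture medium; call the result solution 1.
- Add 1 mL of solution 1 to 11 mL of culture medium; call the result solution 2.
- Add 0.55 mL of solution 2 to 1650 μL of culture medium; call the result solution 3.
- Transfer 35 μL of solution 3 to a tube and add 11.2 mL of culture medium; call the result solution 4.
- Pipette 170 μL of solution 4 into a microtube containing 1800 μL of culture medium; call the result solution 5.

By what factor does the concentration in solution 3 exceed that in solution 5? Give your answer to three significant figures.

Step 1: 0.28 mL + 3 mL = 3.28 mL total → factor 3.28/0.28 = 11.714
Step 2: 1 mL + 11 mL = 12 mL total → factor 12/1 = 12
Step 3: 0.55 mL + 1650 μL = 2.2 mL total → factor 2.2/0.55 = 4
Step 4: 35 μL + 11.2 mL = 11235 μL total → factor 11235/35 = 321
Step 5: 170 μL + 1800 μL = 1970 μL total → factor 1970/170 = 11.588
Dilution factor to solution 3 = 562.29; to solution 5 = 2.0916 × 10^6
[solution 3]/[solution 5] = (factor to solution 5)/(factor to solution 3) = 2.0916 × 10^6/562.29 = 3.72 × 10^3

3.72 × 10^3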